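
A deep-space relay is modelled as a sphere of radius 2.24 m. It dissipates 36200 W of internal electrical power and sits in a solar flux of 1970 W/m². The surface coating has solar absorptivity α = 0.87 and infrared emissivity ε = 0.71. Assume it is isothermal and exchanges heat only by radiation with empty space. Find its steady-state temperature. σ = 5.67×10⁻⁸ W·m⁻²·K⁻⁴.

At steady state, absorbed solar power + internal power = radiated power.
Absorbed: α·S·A_cross = 0.87·1970·15.76 = 27020 W (cross-section πr²).
Total input = 27020 + 36200 = 63220 W.
Radiated: εσ·A_surf·T⁴ with A_surf = 4πr² = 63.05 m².
T⁴ = 63220/(0.71·5.67×10⁻⁸·63.05) = 2.490×10¹⁰ K⁴.

T ≈ 397 K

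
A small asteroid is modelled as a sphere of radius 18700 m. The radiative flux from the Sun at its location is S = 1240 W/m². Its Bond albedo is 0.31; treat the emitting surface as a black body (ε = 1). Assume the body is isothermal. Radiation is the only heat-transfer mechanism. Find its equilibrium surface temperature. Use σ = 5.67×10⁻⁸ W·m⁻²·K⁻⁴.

T ≈ 248 K

At equilibrium, absorbed power = emitted power.
Absorbing cross-section = πr² = 1.099×10⁹ m²; emitting surface = 4πr² = 4.394×10⁹ m² (ratio 4).
(1−a)S·A_cross = εσ·A_surf·T⁴  ⇒  T⁴ = (1−a)S/(4σ).
T⁴ = 0.690·1240/(4·5.67×10⁻⁸) = 3.772×10⁹ K⁴.
T = (3.772×10⁹)^(1/4).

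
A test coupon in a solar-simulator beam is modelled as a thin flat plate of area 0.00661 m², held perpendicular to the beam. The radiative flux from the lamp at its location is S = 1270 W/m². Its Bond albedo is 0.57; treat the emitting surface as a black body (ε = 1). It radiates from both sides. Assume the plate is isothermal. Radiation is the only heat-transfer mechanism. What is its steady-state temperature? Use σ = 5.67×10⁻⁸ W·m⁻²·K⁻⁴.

At equilibrium, absorbed power = emitted power.
Absorbing cross-section = A = 0.006610 m²; emitting surface = 2A = 0.01322 m² (ratio 2).
(1−a)S·A_cross = εσ·A_surf·T⁴  ⇒  T⁴ = (1−a)S/(2σ).
T⁴ = 0.430·1270/(2·5.67×10⁻⁸) = 4.816×10⁹ K⁴.
T = (4.816×10⁹)^(1/4).

T ≈ 263 K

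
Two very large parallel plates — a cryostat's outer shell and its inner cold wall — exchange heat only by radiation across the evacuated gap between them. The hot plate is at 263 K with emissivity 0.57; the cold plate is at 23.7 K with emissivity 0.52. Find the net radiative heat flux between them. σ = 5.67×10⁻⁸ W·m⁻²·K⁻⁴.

q ≈ 101 W/m²

For two infinite grey parallel plates, q = σ(T₁⁴ − T₂⁴)/(1/ε₁ + 1/ε₂ − 1).
T₁⁴ − T₂⁴ = 4.784×10⁹ − 3.155×10⁵ = 4.784×10⁹ K⁴.
1/ε₁ + 1/ε₂ − 1 = 1.754 + 1.923 − 1 = 2.677.
q = 5.67×10⁻⁸ × 4.784×10⁹ / 2.677.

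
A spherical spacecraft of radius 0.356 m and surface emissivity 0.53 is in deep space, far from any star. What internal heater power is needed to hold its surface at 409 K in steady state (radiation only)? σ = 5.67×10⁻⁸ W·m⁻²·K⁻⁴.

P ≈ 1340 W

P = εσ·4πr²·T⁴.
4πr² = 1.593 m²; T⁴ = 2.798×10¹⁰ K⁴.
P = 0.53·5.67×10⁻⁸·1.593·2.798×10¹⁰.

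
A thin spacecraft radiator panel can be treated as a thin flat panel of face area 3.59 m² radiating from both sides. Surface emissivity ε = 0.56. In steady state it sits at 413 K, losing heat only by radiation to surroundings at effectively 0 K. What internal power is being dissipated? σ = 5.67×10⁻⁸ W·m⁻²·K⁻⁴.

P ≈ 6630 W

Steady state: P = εσA T⁴.
A = 2·3.59 = 7.180 m²; T⁴ = (413)⁴ = 2.909×10¹⁰ K⁴.
P = 0.56 × 5.67×10⁻⁸ × 7.180 × 2.909×10¹⁰.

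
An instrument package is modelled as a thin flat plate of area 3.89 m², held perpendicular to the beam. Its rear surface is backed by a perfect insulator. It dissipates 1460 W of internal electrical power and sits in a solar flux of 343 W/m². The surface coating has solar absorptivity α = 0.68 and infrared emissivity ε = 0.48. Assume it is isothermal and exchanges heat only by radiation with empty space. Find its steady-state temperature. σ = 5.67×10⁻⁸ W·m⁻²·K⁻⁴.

At steady state, absorbed solar power + internal power = radiated power.
Absorbed: α·S·A_cross = 0.68·343·3.890 = 907.3 W (cross-section A).
Total input = 907.3 + 1460 = 2367 W.
Radiated: εσ·A_surf·T⁴ with A_surf = A = 3.890 m².
T⁴ = 2367/(0.48·5.67×10⁻⁸·3.890) = 2.236×10¹⁰ K⁴.

T ≈ 387 K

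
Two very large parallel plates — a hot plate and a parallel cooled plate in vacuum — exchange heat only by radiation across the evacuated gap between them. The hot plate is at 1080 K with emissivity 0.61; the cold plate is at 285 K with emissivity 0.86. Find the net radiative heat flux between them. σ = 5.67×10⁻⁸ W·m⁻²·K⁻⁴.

For two infinite grey parallel plates, q = σ(T₁⁴ − T₂⁴)/(1/ε₁ + 1/ε₂ − 1).
T₁⁴ − T₂⁴ = 1.360×10¹² − 6.598×10⁹ = 1.354×10¹² K⁴.
1/ε₁ + 1/ε₂ − 1 = 1.639 + 1.163 − 1 = 1.802.
q = 5.67×10⁻⁸ × 1.354×10¹² / 1.802.

q ≈ 42600 W/m²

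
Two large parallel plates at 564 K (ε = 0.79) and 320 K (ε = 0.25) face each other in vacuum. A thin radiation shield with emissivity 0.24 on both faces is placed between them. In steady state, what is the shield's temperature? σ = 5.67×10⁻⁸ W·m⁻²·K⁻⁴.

In steady state the net flux on the hot side equals that on the cold side.
σ(T₁⁴−T_s⁴)/D₁ = σ(T_s⁴−T₂⁴)/D₂, with D₁ = 1/ε₁+1/ε_s−1 = 4.432, D₂ = 1/ε_s+1/ε₂−1 = 7.167.
Solve for T_s⁴: T_s⁴ = (D₂·T₁⁴ + D₁·T₂⁴)/(D₁+D₂) = 6.653×10¹⁰ K⁴.

T_s ≈ 508 K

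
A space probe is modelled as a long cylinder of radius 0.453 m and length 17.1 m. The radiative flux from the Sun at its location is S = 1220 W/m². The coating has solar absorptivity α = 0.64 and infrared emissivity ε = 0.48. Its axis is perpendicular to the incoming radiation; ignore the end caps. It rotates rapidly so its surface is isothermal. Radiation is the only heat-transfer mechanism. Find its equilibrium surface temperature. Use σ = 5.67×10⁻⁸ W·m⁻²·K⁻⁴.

T ≈ 309 K

At equilibrium, absorbed power = emitted power.
Absorbing cross-section = 2rL = 15.49 m²; emitting surface = 2πrL = 48.67 m² (ratio π).
αS·A_cross = εσ·A_surf·T⁴  ⇒  T⁴ = αS/(ε·πσ).
T⁴ = 0.640·1220/(0.48·π·5.67×10⁻⁸) = 9.132×10⁹ K⁴.
T = (9.132×10⁹)^(1/4).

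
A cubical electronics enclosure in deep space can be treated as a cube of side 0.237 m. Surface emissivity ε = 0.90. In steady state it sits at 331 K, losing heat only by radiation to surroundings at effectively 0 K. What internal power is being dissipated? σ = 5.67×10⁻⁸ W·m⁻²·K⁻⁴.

P ≈ 206 W

Steady state: P = εσA T⁴.
A = 6L² = 0.3370 m²; T⁴ = (331)⁴ = 1.200×10¹⁰ K⁴.
P = 0.90 × 5.67×10⁻⁸ × 0.3370 × 1.200×10¹⁰.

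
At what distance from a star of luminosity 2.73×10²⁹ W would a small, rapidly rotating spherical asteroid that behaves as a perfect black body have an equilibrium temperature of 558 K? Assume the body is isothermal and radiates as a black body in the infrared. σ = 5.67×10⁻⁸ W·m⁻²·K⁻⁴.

For an isothermal black-emitting sphere, (1−a)S·πr² = σ·4πr²·T⁴ ⇒ S = 4σT⁴/(1−a).
S = 4·5.67×10⁻⁸·(558)⁴/1.00 = 21990 W/m².
Flux falls as S = L/(4πd²), so d = √(L/(4πS)) = √(2.73×10²⁹/(4π·21990)).

d ≈ 9.94×10¹¹ m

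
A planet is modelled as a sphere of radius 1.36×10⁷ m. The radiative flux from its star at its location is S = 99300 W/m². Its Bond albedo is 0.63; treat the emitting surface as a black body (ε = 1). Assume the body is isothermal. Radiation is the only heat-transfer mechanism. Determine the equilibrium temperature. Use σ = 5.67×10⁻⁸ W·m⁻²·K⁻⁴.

T ≈ 634 K

At equilibrium, absorbed power = emitted power.
Absorbing cross-section = πr² = 5.811×10¹⁴ m²; emitting surface = 4πr² = 2.324×10¹⁵ m² (ratio 4).
(1−a)S·A_cross = εσ·A_surf·T⁴  ⇒  T⁴ = (1−a)S/(4σ).
T⁴ = 0.370·99300/(4·5.67×10⁻⁸) = 1.620×10¹¹ K⁴.
T = (1.620×10¹¹)^(1/4).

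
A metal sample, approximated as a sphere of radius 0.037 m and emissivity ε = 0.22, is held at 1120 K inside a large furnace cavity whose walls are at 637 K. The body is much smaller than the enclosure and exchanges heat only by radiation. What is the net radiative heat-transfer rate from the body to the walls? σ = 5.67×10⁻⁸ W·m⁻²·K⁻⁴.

P_net ≈ 302 W

For a small grey body in a large enclosure: P_net = εσA(T_body⁴ − T_wall⁴).
A = 4πr² = 0.01720 m²; T_body⁴ − T_wall⁴ = 1.574×10¹² − 1.646×10¹¹ = 1.409×10¹² K⁴.
|P_net| = 0.22·5.67×10⁻⁸·0.01720·1.409×10¹².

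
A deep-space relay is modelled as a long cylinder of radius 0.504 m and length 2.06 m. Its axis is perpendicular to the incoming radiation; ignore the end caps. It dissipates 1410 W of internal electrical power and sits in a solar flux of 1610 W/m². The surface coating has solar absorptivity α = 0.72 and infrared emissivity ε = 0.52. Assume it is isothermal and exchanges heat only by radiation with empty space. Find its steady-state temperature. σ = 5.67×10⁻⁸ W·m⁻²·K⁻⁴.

At steady state, absorbed solar power + internal power = radiated power.
Absorbed: α·S·A_cross = 0.72·1610·2.076 = 2407 W (cross-section 2rL).
Total input = 2407 + 1410 = 3817 W.
Radiated: εσ·A_surf·T⁴ with A_surf = 2πrL = 6.523 m².
T⁴ = 3817/(0.52·5.67×10⁻⁸·6.523) = 1.985×10¹⁰ K⁴.

T ≈ 375 K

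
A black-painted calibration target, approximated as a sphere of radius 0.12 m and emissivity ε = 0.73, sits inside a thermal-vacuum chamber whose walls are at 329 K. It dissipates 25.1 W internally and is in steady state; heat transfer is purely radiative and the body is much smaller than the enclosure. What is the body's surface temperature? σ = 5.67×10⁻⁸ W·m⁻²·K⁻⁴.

For a small grey body in a large enclosure, net radiated power = εσA(T⁴ − T_w⁴).
Steady state: P = εσA(T⁴ − T_w⁴) with A = 4πr² = 0.1810 m².
T⁴ = P/(εσA) + T_w⁴ = 25.1/(0.73·5.67×10⁻⁸·0.1810) + (329)⁴
    = 3.351×10⁹ + 1.172×10¹⁰ = 1.507×10¹⁰ K⁴.

T ≈ 350 K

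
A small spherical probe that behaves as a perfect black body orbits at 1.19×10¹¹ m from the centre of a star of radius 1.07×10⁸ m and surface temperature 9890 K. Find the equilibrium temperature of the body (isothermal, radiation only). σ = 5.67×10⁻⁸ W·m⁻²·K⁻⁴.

T ≈ 210 K

The star's surface emits σT_*⁴; at distance d the flux is S = σT_*⁴(R_*/d)².
S = 5.67×10⁻⁸·(9890)⁴·(1.07×10⁸/1.19×10¹¹)² = 438.6 W/m².
For an isothermal sphere T⁴ = (1−a)S/(4σ) = 1.934×10⁹ K⁴.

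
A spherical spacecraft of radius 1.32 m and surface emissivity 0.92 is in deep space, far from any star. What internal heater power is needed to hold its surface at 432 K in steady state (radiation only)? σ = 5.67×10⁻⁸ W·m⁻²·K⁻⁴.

P ≈ 39800 W

P = εσ·4πr²·T⁴.
4πr² = 21.90 m²; T⁴ = 3.483×10¹⁰ K⁴.
P = 0.92·5.67×10⁻⁸·21.90·3.483×10¹⁰.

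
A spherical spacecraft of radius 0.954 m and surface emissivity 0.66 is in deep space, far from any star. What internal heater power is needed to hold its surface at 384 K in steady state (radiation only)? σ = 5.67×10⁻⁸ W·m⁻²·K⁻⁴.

P ≈ 9310 W

P = εσ·4πr²·T⁴.
4πr² = 11.44 m²; T⁴ = 2.174×10¹⁰ K⁴.
P = 0.66·5.67×10⁻⁸·11.44·2.174×10¹⁰.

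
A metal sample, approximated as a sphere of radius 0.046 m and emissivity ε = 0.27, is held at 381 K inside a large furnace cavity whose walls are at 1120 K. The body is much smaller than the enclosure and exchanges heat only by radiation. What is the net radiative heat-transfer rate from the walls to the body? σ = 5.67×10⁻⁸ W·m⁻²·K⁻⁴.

For a small grey body in a large enclosure: P_net = εσA(T_body⁴ − T_wall⁴).
A = 4πr² = 0.02659 m²; T_body⁴ − T_wall⁴ = 2.107×10¹⁰ − 1.574×10¹² = -1.552×10¹² K⁴.
|P_net| = 0.27·5.67×10⁻⁸·0.02659·1.552×10¹².

P_net ≈ 632 W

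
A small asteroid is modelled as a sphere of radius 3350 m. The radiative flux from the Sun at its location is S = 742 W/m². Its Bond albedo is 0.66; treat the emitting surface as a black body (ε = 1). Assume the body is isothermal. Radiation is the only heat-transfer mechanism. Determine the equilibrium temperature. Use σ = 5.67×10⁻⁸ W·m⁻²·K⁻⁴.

At equilibrium, absorbed power = emitted power.
Absorbing cross-section = πr² = 3.526×10⁷ m²; emitting surface = 4πr² = 1.410×10⁸ m² (ratio 4).
(1−a)S·A_cross = εσ·A_surf·T⁴  ⇒  T⁴ = (1−a)S/(4σ).
T⁴ = 0.340·742/(4·5.67×10⁻⁸) = 1.112×10⁹ K⁴.
T = (1.112×10⁹)^(1/4).

T ≈ 183 K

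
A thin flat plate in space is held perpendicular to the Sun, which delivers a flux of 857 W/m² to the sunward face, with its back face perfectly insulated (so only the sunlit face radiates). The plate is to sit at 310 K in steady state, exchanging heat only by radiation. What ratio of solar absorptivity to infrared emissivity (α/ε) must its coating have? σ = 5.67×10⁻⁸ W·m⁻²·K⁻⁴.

Balance: αS·A = εσ·1A·T⁴ ⇒ α/ε = σT⁴/S.
α/ε = 5.67×10⁻⁸·(310)⁴/857 = 5.67×10⁻⁸·9.235×10⁹/857.

α/ε ≈ 0.611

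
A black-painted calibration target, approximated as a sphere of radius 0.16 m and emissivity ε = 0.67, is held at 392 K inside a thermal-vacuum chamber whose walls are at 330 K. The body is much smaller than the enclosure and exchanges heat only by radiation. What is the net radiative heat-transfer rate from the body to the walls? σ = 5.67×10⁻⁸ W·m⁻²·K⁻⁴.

For a small grey body in a large enclosure: P_net = εσA(T_body⁴ − T_wall⁴).
A = 4πr² = 0.3217 m²; T_body⁴ − T_wall⁴ = 2.361×10¹⁰ − 1.186×10¹⁰ = 1.175×10¹⁰ K⁴.
|P_net| = 0.67·5.67×10⁻⁸·0.3217·1.175×10¹⁰.

P_net ≈ 144 W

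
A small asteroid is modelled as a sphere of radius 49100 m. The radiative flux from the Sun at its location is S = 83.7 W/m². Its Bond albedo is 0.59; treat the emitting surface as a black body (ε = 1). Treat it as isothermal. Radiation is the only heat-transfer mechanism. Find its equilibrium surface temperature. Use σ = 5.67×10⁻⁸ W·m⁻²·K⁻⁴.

T ≈ 111 K

At equilibrium, absorbed power = emitted power.
Absorbing cross-section = πr² = 7.574×10⁹ m²; emitting surface = 4πr² = 3.030×10¹⁰ m² (ratio 4).
(1−a)S·A_cross = εσ·A_surf·T⁴  ⇒  T⁴ = (1−a)S/(4σ).
T⁴ = 0.410·83.7/(4·5.67×10⁻⁸) = 1.513×10⁸ K⁴.
T = (1.513×10⁸)^(1/4).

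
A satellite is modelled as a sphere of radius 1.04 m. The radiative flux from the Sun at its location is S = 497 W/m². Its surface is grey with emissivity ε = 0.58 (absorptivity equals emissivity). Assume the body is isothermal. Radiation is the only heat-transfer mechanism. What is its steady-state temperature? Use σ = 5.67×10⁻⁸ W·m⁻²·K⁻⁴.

At equilibrium, absorbed power = emitted power.
Absorbing cross-section = πr² = 3.398 m²; emitting surface = 4πr² = 13.59 m² (ratio 4).
εS·A_cross = εσ·A_surf·T⁴  ⇒  T⁴ = S/(4σ)   (ε cancels).
T⁴ = 497/(4·5.67×10⁻⁸) = 2.191×10⁹ K⁴.
T = (2.191×10⁹)^(1/4).

T ≈ 216 K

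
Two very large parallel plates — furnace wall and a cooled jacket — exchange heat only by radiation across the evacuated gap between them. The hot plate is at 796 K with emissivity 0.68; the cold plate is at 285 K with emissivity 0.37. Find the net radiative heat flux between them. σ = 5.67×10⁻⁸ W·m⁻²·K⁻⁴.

For two infinite grey parallel plates, q = σ(T₁⁴ − T₂⁴)/(1/ε₁ + 1/ε₂ − 1).
T₁⁴ − T₂⁴ = 4.015×10¹¹ − 6.598×10⁹ = 3.949×10¹¹ K⁴.
1/ε₁ + 1/ε₂ − 1 = 1.471 + 2.703 − 1 = 3.173.
q = 5.67×10⁻⁸ × 3.949×10¹¹ / 3.173.

q ≈ 7060 W/m²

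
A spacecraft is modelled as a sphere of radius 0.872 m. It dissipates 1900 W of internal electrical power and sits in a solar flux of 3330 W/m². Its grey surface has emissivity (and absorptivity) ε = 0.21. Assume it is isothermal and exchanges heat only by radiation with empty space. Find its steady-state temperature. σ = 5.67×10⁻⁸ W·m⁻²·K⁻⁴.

T ≈ 421 K

At steady state, absorbed solar power + internal power = radiated power.
Absorbed: α·S·A_cross = 0.21·3330·2.389 = 1670 W (cross-section πr²).
Total input = 1670 + 1900 = 3570 W.
Radiated: εσ·A_surf·T⁴ with A_surf = 4πr² = 9.555 m².
T⁴ = 3570/(0.21·5.67×10⁻⁸·9.555) = 3.138×10¹⁰ K⁴.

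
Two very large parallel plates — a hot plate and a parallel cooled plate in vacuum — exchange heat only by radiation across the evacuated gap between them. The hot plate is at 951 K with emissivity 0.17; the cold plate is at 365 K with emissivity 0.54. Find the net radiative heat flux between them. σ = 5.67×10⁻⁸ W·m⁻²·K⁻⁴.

q ≈ 6740 W/m²

For two infinite grey parallel plates, q = σ(T₁⁴ − T₂⁴)/(1/ε₁ + 1/ε₂ − 1).
T₁⁴ − T₂⁴ = 8.179×10¹¹ − 1.775×10¹⁰ = 8.002×10¹¹ K⁴.
1/ε₁ + 1/ε₂ − 1 = 5.882 + 1.852 − 1 = 6.734.
q = 5.67×10⁻⁸ × 8.002×10¹¹ / 6.734.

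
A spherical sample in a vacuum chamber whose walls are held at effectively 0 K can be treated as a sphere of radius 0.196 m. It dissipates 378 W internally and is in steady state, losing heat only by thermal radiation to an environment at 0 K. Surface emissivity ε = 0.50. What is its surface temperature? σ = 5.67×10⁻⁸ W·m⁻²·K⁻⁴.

T ≈ 408 K

Steady state: internal power = radiated power, P = εσA T⁴.
Radiating area A = 4πr² = 0.4827 m².
T⁴ = P/(εσA) = 378/(0.50·5.67×10⁻⁸·0.4827) = 2.762×10¹⁰ K⁴.
T = (2.762×10¹⁰)^(1/4).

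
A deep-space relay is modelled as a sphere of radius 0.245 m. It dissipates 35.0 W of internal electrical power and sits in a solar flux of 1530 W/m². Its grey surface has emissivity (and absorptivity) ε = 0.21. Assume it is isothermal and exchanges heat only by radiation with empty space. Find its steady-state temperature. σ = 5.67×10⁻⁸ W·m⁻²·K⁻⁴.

At steady state, absorbed solar power + internal power = radiated power.
Absorbed: α·S·A_cross = 0.21·1530·0.1886 = 60.59 W (cross-section πr²).
Total input = 60.59 + 35.0 = 95.59 W.
Radiated: εσ·A_surf·T⁴ with A_surf = 4πr² = 0.7543 m².
T⁴ = 95.59/(0.21·5.67×10⁻⁸·0.7543) = 1.064×10¹⁰ K⁴.

T ≈ 321 K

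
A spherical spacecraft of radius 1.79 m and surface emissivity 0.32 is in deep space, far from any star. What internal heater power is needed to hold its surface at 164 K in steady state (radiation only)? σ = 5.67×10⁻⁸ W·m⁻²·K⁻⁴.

P ≈ 528 W

P = εσ·4πr²·T⁴.
4πr² = 40.26 m²; T⁴ = 7.234×10⁸ K⁴.
P = 0.32·5.67×10⁻⁸·40.26·7.234×10⁸.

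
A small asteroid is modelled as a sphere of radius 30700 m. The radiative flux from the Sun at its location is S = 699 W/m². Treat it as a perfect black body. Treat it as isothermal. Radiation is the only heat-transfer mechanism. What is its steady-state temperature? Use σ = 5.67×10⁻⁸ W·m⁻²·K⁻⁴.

T ≈ 236 K

At equilibrium, absorbed power = emitted power.
Absorbing cross-section = πr² = 2.961×10⁹ m²; emitting surface = 4πr² = 1.184×10¹⁰ m² (ratio 4).
S·A_cross = εσ·A_surf·T⁴  ⇒  T⁴ = S/(4σ).
T⁴ = 1.00·699/(4·5.67×10⁻⁸) = 3.082×10⁹ K⁴.
T = (3.082×10⁹)^(1/4).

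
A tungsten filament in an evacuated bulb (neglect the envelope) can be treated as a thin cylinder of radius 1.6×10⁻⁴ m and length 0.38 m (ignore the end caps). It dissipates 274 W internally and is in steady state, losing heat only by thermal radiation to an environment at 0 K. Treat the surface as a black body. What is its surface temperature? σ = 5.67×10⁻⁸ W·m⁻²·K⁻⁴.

Steady state: internal power = radiated power, P = εσA T⁴.
Radiating area A = 2πrL = 3.820×10⁻⁴ m².
T⁴ = P/(εσA) = 274/(1.0·5.67×10⁻⁸·3.820×10⁻⁴) = 1.265×10¹³ K⁴.
T = (1.265×10¹³)^(1/4).

T ≈ 1890 K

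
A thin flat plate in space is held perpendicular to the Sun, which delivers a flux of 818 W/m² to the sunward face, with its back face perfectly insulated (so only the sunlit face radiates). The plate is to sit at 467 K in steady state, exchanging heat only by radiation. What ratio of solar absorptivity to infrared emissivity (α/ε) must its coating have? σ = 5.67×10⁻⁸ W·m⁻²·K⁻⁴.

Balance: αS·A = εσ·1A·T⁴ ⇒ α/ε = σT⁴/S.
α/ε = 5.67×10⁻⁸·(467)⁴/818 = 5.67×10⁻⁸·4.756×10¹⁰/818.

α/ε ≈ 3.30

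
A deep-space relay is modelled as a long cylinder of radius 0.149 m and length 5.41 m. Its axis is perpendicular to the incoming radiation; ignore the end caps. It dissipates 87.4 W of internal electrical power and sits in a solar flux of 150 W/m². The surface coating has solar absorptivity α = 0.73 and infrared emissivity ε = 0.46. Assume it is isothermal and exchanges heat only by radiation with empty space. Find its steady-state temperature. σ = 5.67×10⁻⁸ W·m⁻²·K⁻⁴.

T ≈ 211 K

At steady state, absorbed solar power + internal power = radiated power.
Absorbed: α·S·A_cross = 0.73·150·1.612 = 176.5 W (cross-section 2rL).
Total input = 176.5 + 87.4 = 263.9 W.
Radiated: εσ·A_surf·T⁴ with A_surf = 2πrL = 5.065 m².
T⁴ = 263.9/(0.46·5.67×10⁻⁸·5.065) = 1.998×10⁹ K⁴.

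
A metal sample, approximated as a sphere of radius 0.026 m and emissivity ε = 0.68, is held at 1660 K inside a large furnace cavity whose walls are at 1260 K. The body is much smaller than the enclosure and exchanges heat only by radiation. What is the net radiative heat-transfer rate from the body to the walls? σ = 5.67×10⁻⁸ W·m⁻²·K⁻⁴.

For a small grey body in a large enclosure: P_net = εσA(T_body⁴ − T_wall⁴).
A = 4πr² = 0.008495 m²; T_body⁴ − T_wall⁴ = 7.593×10¹² − 2.520×10¹² = 5.073×10¹² K⁴.
|P_net| = 0.68·5.67×10⁻⁸·0.008495·5.073×10¹².

P_net ≈ 1660 W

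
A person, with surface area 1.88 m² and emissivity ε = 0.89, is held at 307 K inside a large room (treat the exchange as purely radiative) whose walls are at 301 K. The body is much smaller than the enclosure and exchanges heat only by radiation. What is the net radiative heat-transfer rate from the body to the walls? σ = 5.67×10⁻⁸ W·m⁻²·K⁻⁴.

For a small grey body in a large enclosure: P_net = εσA(T_body⁴ − T_wall⁴).
A = 1.88 m²; T_body⁴ − T_wall⁴ = 8.883×10⁹ − 8.209×10⁹ = 6.743×10⁸ K⁴.
|P_net| = 0.89·5.67×10⁻⁸·1.880·6.743×10⁸.

P_net ≈ 64.0 W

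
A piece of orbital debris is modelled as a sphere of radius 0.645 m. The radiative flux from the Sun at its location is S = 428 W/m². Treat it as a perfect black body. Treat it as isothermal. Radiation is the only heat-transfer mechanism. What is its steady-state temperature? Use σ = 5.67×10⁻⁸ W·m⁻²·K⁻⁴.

T ≈ 208 K

At equilibrium, absorbed power = emitted power.
Absorbing cross-section = πr² = 1.307 m²; emitting surface = 4πr² = 5.228 m² (ratio 4).
S·A_cross = εσ·A_surf·T⁴  ⇒  T⁴ = S/(4σ).
T⁴ = 1.00·428/(4·5.67×10⁻⁸) = 1.887×10⁹ K⁴.
T = (1.887×10⁹)^(1/4).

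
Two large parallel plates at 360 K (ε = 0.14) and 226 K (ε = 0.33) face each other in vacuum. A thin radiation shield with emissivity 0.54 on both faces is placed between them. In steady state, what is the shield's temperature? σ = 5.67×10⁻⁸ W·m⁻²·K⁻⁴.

T_s ≈ 292 K

In steady state the net flux on the hot side equals that on the cold side.
σ(T₁⁴−T_s⁴)/D₁ = σ(T_s⁴−T₂⁴)/D₂, with D₁ = 1/ε₁+1/ε_s−1 = 7.995, D₂ = 1/ε_s+1/ε₂−1 = 3.882.
Solve for T_s⁴: T_s⁴ = (D₂·T₁⁴ + D₁·T₂⁴)/(D₁+D₂) = 7.246×10⁹ K⁴.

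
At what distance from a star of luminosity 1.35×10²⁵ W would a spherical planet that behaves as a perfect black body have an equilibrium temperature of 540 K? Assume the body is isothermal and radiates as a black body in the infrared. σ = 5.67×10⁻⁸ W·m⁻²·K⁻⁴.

d ≈ 7.46×10⁹ m

For an isothermal black-emitting sphere, (1−a)S·πr² = σ·4πr²·T⁴ ⇒ S = 4σT⁴/(1−a).
S = 4·5.67×10⁻⁸·(540)⁴/1.00 = 19280 W/m².
Flux falls as S = L/(4πd²), so d = √(L/(4πS)) = √(1.35×10²⁵/(4π·19280)).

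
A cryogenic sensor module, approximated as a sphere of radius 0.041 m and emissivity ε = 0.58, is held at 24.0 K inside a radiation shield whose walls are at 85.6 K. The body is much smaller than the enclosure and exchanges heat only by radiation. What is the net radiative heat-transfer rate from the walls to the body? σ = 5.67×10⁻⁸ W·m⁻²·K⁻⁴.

P_net ≈ 0.0371 W

For a small grey body in a large enclosure: P_net = εσA(T_body⁴ − T_wall⁴).
A = 4πr² = 0.02112 m²; T_body⁴ − T_wall⁴ = 3.318×10⁵ − 5.369×10⁷ = -5.336×10⁷ K⁴.
|P_net| = 0.58·5.67×10⁻⁸·0.02112·5.336×10⁷.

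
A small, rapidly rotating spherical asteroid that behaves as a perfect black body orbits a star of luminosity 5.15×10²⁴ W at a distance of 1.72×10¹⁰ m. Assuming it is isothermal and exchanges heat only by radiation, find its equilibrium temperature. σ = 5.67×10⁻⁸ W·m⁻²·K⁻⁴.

First find the stellar flux at distance d: S = L/(4πd²) = 5.15×10²⁴/(4π·(1.72×10¹⁰)²) = 1385 W/m².
For an isothermal sphere, absorbed (1−a)S·πr² = emitted σ·4πr²·T⁴, so T⁴ = (1−a)S/(4σ).
T⁴ = 1.00·1385/(4·5.67×10⁻⁸) = 6.108×10⁹ K⁴.

T ≈ 280 K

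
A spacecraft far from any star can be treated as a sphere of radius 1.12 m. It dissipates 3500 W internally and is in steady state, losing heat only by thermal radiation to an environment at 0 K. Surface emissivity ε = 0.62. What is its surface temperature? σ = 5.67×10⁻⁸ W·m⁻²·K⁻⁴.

T ≈ 282 K

Steady state: internal power = radiated power, P = εσA T⁴.
Radiating area A = 4πr² = 15.76 m².
T⁴ = P/(εσA) = 3500/(0.62·5.67×10⁻⁸·15.76) = 6.316×10⁹ K⁴.
T = (6.316×10⁹)^(1/4).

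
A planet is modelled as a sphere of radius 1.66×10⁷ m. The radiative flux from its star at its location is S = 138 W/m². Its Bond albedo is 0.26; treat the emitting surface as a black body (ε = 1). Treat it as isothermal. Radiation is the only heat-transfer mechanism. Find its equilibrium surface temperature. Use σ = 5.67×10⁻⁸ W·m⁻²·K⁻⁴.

At equilibrium, absorbed power = emitted power.
Absorbing cross-section = πr² = 8.657×10¹⁴ m²; emitting surface = 4πr² = 3.463×10¹⁵ m² (ratio 4).
(1−a)S·A_cross = εσ·A_surf·T⁴  ⇒  T⁴ = (1−a)S/(4σ).
T⁴ = 0.740·138/(4·5.67×10⁻⁸) = 4.503×10⁸ K⁴.
T = (4.503×10⁸)^(1/4).

T ≈ 146 K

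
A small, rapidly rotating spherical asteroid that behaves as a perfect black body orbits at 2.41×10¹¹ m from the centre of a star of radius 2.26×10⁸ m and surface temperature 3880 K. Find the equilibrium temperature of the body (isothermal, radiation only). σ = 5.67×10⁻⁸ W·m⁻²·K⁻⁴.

The star's surface emits σT_*⁴; at distance d the flux is S = σT_*⁴(R_*/d)².
S = 5.67×10⁻⁸·(3880)⁴·(2.26×10⁸/2.41×10¹¹)² = 11.30 W/m².
For an isothermal sphere T⁴ = (1−a)S/(4σ) = 4.983×10⁷ K⁴.

T ≈ 84.0 K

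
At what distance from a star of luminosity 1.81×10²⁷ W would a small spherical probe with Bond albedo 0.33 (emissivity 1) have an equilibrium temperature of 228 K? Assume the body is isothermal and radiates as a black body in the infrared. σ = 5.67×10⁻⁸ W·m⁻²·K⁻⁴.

d ≈ 3.97×10¹¹ m

For an isothermal black-emitting sphere, (1−a)S·πr² = σ·4πr²·T⁴ ⇒ S = 4σT⁴/(1−a).
S = 4·5.67×10⁻⁸·(228)⁴/0.670 = 914.8 W/m².
Flux falls as S = L/(4πd²), so d = √(L/(4πS)) = √(1.81×10²⁷/(4π·914.8)).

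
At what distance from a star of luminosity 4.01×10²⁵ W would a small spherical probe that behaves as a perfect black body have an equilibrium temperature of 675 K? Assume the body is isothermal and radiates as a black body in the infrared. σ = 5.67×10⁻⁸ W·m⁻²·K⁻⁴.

For an isothermal black-emitting sphere, (1−a)S·πr² = σ·4πr²·T⁴ ⇒ S = 4σT⁴/(1−a).
S = 4·5.67×10⁻⁸·(675)⁴/1.00 = 47080 W/m².
Flux falls as S = L/(4πd²), so d = √(L/(4πS)) = √(4.01×10²⁵/(4π·47080)).

d ≈ 8.23×10⁹ m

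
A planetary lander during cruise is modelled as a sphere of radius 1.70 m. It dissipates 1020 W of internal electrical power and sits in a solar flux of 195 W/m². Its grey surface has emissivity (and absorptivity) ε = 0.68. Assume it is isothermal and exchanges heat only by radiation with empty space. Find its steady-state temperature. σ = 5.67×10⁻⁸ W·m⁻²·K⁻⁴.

At steady state, absorbed solar power + internal power = radiated power.
Absorbed: α·S·A_cross = 0.68·195·9.079 = 1204 W (cross-section πr²).
Total input = 1204 + 1020 = 2224 W.
Radiated: εσ·A_surf·T⁴ with A_surf = 4πr² = 36.32 m².
T⁴ = 2224/(0.68·5.67×10⁻⁸·36.32) = 1.588×10⁹ K⁴.

T ≈ 200 K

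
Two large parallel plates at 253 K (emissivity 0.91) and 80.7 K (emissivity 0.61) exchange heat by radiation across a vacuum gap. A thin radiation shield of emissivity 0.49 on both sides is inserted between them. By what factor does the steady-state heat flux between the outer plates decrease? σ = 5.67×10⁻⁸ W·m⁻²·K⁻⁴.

factor ≈ 2.77

Without shield: q₀ = σΔ(T⁴)/(1/ε₁+1/ε₂−1) with denominator 1.738.
With shield the two gaps are in series; the resistances add: (1/ε₁+1/ε_s−1)+(1/ε_s+1/ε₂−1) = 2.140+2.680 = 4.820.
Heat-flux ratio q₀/q = 4.820/1.738.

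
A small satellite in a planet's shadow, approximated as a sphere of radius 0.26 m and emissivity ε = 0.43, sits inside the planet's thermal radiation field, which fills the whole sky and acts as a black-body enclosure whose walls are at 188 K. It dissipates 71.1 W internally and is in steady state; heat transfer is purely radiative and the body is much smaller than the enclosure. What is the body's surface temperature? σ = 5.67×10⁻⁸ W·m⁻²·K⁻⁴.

T ≈ 262 K

For a small grey body in a large enclosure, net radiated power = εσA(T⁴ − T_w⁴).
Steady state: P = εσA(T⁴ − T_w⁴) with A = 4πr² = 0.8495 m².
T⁴ = P/(εσA) + T_w⁴ = 71.1/(0.43·5.67×10⁻⁸·0.8495) + (188)⁴
    = 3.433×10⁹ + 1.249×10⁹ = 4.682×10⁹ K⁴.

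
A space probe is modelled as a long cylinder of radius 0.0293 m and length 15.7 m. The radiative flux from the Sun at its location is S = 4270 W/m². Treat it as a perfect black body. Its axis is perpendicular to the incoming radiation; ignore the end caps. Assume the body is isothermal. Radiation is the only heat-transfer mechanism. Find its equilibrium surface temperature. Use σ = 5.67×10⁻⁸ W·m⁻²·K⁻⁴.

T ≈ 393 K

At equilibrium, absorbed power = emitted power.
Absorbing cross-section = 2rL = 0.9200 m²; emitting surface = 2πrL = 2.890 m² (ratio π).
S·A_cross = εσ·A_surf·T⁴  ⇒  T⁴ = S/(πσ).
T⁴ = 1.00·4270/(π·5.67×10⁻⁸) = 2.397×10¹⁰ K⁴.
T = (2.397×10¹⁰)^(1/4).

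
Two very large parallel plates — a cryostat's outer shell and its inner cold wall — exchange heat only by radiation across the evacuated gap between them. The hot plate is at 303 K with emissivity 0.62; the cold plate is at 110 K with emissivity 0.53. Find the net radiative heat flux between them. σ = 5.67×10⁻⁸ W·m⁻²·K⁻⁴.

For two infinite grey parallel plates, q = σ(T₁⁴ − T₂⁴)/(1/ε₁ + 1/ε₂ − 1).
T₁⁴ − T₂⁴ = 8.429×10⁹ − 1.464×10⁸ = 8.282×10⁹ K⁴.
1/ε₁ + 1/ε₂ − 1 = 1.613 + 1.887 − 1 = 2.500.
q = 5.67×10⁻⁸ × 8.282×10⁹ / 2.500.

q ≈ 188 W/m²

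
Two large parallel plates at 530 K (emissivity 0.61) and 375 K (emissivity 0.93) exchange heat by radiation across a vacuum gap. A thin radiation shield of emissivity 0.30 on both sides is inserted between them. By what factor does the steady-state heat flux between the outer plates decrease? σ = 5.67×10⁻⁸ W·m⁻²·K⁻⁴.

factor ≈ 4.30

Without shield: q₀ = σΔ(T⁴)/(1/ε₁+1/ε₂−1) with denominator 1.715.
With shield the two gaps are in series; the resistances add: (1/ε₁+1/ε_s−1)+(1/ε_s+1/ε₂−1) = 3.973+3.409 = 7.381.
Heat-flux ratio q₀/q = 7.381/1.715.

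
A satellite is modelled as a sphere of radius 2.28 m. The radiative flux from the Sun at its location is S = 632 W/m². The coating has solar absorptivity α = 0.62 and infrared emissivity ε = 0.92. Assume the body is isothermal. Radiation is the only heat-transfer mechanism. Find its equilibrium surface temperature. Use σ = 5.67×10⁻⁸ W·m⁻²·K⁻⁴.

T ≈ 208 K

At equilibrium, absorbed power = emitted power.
Absorbing cross-section = πr² = 16.33 m²; emitting surface = 4πr² = 65.33 m² (ratio 4).
αS·A_cross = εσ·A_surf·T⁴  ⇒  T⁴ = αS/(ε·4σ).
T⁴ = 0.620·632/(0.92·4·5.67×10⁻⁸) = 1.878×10⁹ K⁴.
T = (1.878×10⁹)^(1/4).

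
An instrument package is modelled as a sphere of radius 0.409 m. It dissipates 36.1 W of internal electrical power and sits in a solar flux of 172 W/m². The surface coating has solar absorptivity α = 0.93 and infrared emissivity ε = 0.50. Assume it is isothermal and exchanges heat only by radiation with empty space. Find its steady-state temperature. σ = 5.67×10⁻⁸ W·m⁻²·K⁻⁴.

T ≈ 212 K

At steady state, absorbed solar power + internal power = radiated power.
Absorbed: α·S·A_cross = 0.93·172·0.5255 = 84.06 W (cross-section πr²).
Total input = 84.06 + 36.1 = 120.2 W.
Radiated: εσ·A_surf·T⁴ with A_surf = 4πr² = 2.102 m².
T⁴ = 120.2/(0.50·5.67×10⁻⁸·2.102) = 2.016×10⁹ K⁴.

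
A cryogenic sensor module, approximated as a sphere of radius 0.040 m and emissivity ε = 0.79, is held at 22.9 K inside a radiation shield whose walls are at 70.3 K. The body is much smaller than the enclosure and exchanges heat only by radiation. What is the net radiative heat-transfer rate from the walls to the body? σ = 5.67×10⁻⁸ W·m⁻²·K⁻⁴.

For a small grey body in a large enclosure: P_net = εσA(T_body⁴ − T_wall⁴).
A = 4πr² = 0.02011 m²; T_body⁴ − T_wall⁴ = 2.750×10⁵ − 2.442×10⁷ = -2.415×10⁷ K⁴.
|P_net| = 0.79·5.67×10⁻⁸·0.02011·2.415×10⁷.

P_net ≈ 0.0217 W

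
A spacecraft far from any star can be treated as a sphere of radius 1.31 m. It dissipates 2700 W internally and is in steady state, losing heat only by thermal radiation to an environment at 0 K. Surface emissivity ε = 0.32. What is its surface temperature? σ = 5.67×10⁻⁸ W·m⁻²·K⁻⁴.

Steady state: internal power = radiated power, P = εσA T⁴.
Radiating area A = 4πr² = 21.57 m².
T⁴ = P/(εσA) = 2700/(0.32·5.67×10⁻⁸·21.57) = 6.900×10⁹ K⁴.
T = (6.900×10⁹)^(1/4).

T ≈ 288 K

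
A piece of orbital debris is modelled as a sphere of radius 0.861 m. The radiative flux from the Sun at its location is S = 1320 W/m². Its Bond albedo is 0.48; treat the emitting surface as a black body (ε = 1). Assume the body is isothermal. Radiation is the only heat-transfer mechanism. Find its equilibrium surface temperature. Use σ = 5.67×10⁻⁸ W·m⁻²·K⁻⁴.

At equilibrium, absorbed power = emitted power.
Absorbing cross-section = πr² = 2.329 m²; emitting surface = 4πr² = 9.316 m² (ratio 4).
(1−a)S·A_cross = εσ·A_surf·T⁴  ⇒  T⁴ = (1−a)S/(4σ).
T⁴ = 0.520·1320/(4·5.67×10⁻⁸) = 3.026×10⁹ K⁴.
T = (3.026×10⁹)^(1/4).

T ≈ 235 K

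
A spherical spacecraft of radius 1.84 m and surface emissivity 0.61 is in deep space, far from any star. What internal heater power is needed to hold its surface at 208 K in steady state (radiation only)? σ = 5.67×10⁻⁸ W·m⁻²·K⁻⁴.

P = εσ·4πr²·T⁴.
4πr² = 42.54 m²; T⁴ = 1.872×10⁹ K⁴.
P = 0.61·5.67×10⁻⁸·42.54·1.872×10⁹.

P ≈ 2750 W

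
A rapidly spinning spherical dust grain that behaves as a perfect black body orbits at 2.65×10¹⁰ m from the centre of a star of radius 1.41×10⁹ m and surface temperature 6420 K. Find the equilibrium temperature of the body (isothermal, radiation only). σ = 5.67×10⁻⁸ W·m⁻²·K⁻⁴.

T ≈ 1050 K

The star's surface emits σT_*⁴; at distance d the flux is S = σT_*⁴(R_*/d)².
S = 5.67×10⁻⁸·(6420)⁴·(1.41×10⁹/2.65×10¹⁰)² = 2.727×10⁵ W/m².
For an isothermal sphere T⁴ = (1−a)S/(4σ) = 1.202×10¹² K⁴.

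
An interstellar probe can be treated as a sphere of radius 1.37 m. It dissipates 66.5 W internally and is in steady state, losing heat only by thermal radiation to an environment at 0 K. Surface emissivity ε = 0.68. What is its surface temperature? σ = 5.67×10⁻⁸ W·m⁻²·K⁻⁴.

Steady state: internal power = radiated power, P = εσA T⁴.
Radiating area A = 4πr² = 23.59 m².
T⁴ = P/(εσA) = 66.5/(0.68·5.67×10⁻⁸·23.59) = 7.313×10⁷ K⁴.
T = (7.313×10⁷)^(1/4).

T ≈ 92.5 K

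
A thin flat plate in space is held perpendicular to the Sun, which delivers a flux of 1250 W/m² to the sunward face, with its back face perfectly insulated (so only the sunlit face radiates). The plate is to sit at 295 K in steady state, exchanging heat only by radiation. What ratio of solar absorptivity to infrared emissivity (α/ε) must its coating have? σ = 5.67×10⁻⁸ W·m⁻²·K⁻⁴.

Balance: αS·A = εσ·1A·T⁴ ⇒ α/ε = σT⁴/S.
α/ε = 5.67×10⁻⁸·(295)⁴/1250 = 5.67×10⁻⁸·7.573×10⁹/1250.

α/ε ≈ 0.344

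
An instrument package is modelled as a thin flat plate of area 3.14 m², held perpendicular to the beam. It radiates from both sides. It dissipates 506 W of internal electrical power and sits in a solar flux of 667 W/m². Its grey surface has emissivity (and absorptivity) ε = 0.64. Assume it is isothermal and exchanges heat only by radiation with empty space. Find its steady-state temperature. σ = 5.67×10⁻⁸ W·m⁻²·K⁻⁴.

T ≈ 300 K

At steady state, absorbed solar power + internal power = radiated power.
Absorbed: α·S·A_cross = 0.64·667·3.140 = 1340 W (cross-section A).
Total input = 1340 + 506 = 1846 W.
Radiated: εσ·A_surf·T⁴ with A_surf = 2A = 6.280 m².
T⁴ = 1846/(0.64·5.67×10⁻⁸·6.280) = 8.102×10⁹ K⁴.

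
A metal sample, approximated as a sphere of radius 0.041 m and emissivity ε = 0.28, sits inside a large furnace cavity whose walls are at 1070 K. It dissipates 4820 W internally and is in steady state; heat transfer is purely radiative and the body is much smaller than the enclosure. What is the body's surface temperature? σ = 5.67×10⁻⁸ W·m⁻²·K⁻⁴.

For a small grey body in a large enclosure, net radiated power = εσA(T⁴ − T_w⁴).
Steady state: P = εσA(T⁴ − T_w⁴) with A = 4πr² = 0.02112 m².
T⁴ = P/(εσA) + T_w⁴ = 4820/(0.28·5.67×10⁻⁸·0.02112) + (1070)⁴
    = 1.437×10¹³ + 1.311×10¹² = 1.568×10¹³ K⁴.

T ≈ 1990 K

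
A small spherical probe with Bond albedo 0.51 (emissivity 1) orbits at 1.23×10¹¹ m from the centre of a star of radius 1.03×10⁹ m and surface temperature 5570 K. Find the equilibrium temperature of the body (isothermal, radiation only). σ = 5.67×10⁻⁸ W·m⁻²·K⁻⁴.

The star's surface emits σT_*⁴; at distance d the flux is S = σT_*⁴(R_*/d)².
S = 5.67×10⁻⁸·(5570)⁴·(1.03×10⁹/1.23×10¹¹)² = 3827 W/m².
For an isothermal sphere T⁴ = (1−a)S/(4σ) = 8.268×10⁹ K⁴.

T ≈ 302 K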